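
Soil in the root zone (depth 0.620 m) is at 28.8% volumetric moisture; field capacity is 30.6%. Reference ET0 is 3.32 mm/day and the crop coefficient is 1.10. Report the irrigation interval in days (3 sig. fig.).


Approach: apply soil-water budget scheduling, SMD = (FC-theta)/100*depth*1000; ETc = ET0*Kc; interval = SMD/ETc.
Step 1 — soil moisture deficit:
  SMD = (30.6 - 28.8)/100 * 0.620 * 1000 = 11.160 mm
Step 2 — daily crop ET (ETc = ET0*Kc):
  ETc = 3.32 * 1.10 = 3.6520 mm/day
Step 3 — irrigation interval (SMD/ETc):
  interval = 11.160 / 3.6520 = 3.06 days
Therefore the irrigation interval = 3.06 days.


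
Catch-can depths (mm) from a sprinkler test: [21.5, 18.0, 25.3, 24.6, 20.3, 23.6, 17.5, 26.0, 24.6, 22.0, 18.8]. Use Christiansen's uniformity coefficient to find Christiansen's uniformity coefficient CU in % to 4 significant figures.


Approach: apply Christiansen's uniformity coefficient, CU = (1 - mean_abs_deviation/mean)*100.
mean = 22.0182 mm
mean |d_i - mean| = 2.54711 mm
CU = (1 - 2.54711/22.0182)*100 = 88.43 %
Therefore Christiansen's uniformity coefficient CU = 88.43 %.


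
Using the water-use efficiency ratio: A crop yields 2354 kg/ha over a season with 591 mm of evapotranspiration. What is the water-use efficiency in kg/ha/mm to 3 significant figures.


Approach: apply the water-use efficiency ratio, WUE = yield/ET.
WUE = 2354 / 591 = 3.98 kg/ha/mm
Therefore the water-use efficiency = 3.98 kg/ha/mm.


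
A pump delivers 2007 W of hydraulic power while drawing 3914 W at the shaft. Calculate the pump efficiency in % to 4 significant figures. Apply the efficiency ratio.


Approach: apply the efficiency ratio, eta = (P_out/P_in)*100.
eta = (2007 / 3914) * 100 = 51.28 %
Therefore the pump efficiency = 51.28 %.


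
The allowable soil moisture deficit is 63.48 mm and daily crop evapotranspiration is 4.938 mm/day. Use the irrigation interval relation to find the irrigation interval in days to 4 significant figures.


Approach: apply the irrigation interval relation, interval = SMD / ETc.
interval = 63.48 / 4.938 = 12.86 days
Therefore the irrigation interval = 12.86 days.


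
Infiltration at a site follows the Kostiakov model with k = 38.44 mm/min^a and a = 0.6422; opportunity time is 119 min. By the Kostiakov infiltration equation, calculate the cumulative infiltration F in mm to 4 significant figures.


Approach: apply the Kostiakov infiltration equation, F = k*t^a.
F = 38.44 * 119^0.6422 = 827.4 mm
Therefore the cumulative infiltration F = 827.4 mm.


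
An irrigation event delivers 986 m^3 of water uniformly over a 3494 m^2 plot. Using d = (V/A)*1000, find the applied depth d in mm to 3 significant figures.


d = (986 / 3494) * 1000 = 282 mm
Therefore the applied depth d = 282 mm.


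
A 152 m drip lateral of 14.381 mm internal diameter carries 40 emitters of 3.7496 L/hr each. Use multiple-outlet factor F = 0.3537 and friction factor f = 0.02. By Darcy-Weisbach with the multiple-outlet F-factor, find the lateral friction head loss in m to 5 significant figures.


Approach: apply Darcy-Weisbach with the multiple-outlet F-factor, Q = n*q/(3600*1000) m^3/s; v = Q/A; hf = F*f*(L/D)*(v^2/(2g)).
Q = 40*3.7496/(3600*1000) = 4.166222e-05 m^3/s
A = pi*(14.381e-3/2)^2 = 1.624307e-04 m^2, so v = Q/A = 0.2564923 m/s
hf = 0.3537*0.02*(152/0.014381)*(0.2564923^2/(2*9.81)) = 0.25071 m
Therefore the lateral friction head loss = 0.25071 m.


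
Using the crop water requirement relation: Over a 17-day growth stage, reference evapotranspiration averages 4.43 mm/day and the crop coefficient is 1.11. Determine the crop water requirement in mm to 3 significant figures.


Approach: apply the crop water requirement relation, CWR = ET0 * Kc * days.
CWR = 4.43 * 1.11 * 17 = 83.6 mm
Therefore the crop water requirement = 83.6 mm.


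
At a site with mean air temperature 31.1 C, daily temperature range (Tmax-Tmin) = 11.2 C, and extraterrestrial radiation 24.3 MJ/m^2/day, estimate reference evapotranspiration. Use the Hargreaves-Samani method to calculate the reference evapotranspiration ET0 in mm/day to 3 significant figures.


Approach: apply the Hargreaves-Samani method, ET0 = 0.0023*(Tmean+17.8)*sqrt(Tmax-Tmin)*0.408*Ra.
ET0 = 0.0023*(31.1+17.8)*sqrt(11.2)*0.408*24.3 = 3.73 mm/day
Therefore the reference evapotranspiration ET0 = 3.73 mm/day.


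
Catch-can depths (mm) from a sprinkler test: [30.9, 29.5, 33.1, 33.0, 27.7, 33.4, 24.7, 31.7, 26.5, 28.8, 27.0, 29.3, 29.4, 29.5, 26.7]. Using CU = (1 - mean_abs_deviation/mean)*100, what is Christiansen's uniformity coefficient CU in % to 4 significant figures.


mean = 29.4133 mm
mean |d_i - mean| = 2.02756 mm
CU = (1 - 2.02756/29.4133)*100 = 93.11 %
Therefore Christiansen's uniformity coefficient CU = 93.11 %.


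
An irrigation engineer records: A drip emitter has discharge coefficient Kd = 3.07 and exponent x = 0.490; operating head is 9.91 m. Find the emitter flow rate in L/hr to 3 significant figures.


Approach: apply the emitter characteristic equation, q = Kd * h^x.
q = 3.07 * 9.91^0.490 = 9.45 L/hr
Therefore the emitter flow rate = 9.45 L/hr.


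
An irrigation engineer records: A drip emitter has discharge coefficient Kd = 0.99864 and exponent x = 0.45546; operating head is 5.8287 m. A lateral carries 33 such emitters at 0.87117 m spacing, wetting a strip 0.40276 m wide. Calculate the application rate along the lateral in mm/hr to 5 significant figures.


Approach: apply the emitter equation with a lateral mass balance, q = Kd*h^x; Q = n*q; rate = Q/(n*spacing*width).
Step 1 — single emitter flow (q = Kd*h^x):
  q = 0.99864 * 5.8287^0.45546 = 2.228929 L/hr
Step 2 — total lateral flow: Q = 33 * 2.228929 = 73.55466 L/hr
Step 3 — wetted area: A = 33 * 0.87117 * 0.40276 = 11.57879 m^2
Step 4 — application rate: Q/A = 73.55466/11.57879 = 6.3525 mm/hr
Therefore the application rate along the lateral = 6.3525 mm/hr.


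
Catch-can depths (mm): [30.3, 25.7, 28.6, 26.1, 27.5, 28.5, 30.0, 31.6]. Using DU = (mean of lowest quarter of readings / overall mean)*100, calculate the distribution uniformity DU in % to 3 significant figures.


sorted lowest 2 of 8: [25.7, 26.1] -> mean = 25.900 mm
overall mean = 28.538 mm
DU = (25.900/28.538)*100 = 90.8 %
Therefore the distribution uniformity DU = 90.8 %.


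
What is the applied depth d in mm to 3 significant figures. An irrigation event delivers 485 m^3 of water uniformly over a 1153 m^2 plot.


Approach: apply depth from volume over area, d = (V/A)*1000.
d = (485 / 1153) * 1000 = 421 mm
Therefore the applied depth d = 421 mm.


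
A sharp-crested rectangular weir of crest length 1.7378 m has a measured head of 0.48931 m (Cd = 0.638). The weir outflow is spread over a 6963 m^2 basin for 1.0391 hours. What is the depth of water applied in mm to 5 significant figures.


Approach: apply the rectangular weir equation with a volume-to-depth conversion, Q = (2/3)*Cd*L*sqrt(2g)*H^1.5; d = Q*t/A * 1000.
Step 1 — weir discharge:
  Q = (2/3)*0.638*1.7378*sqrt(2*9.81)*0.48931^1.5 = 1.120611 m^3/s
Step 2 — volume: V = 1.120611 * 1.0391*3600 = 4191.937 m^3
Step 3 — depth: d = V/A * 1000 = 4191.937/6963 * 1000 = 602.03 mm
Therefore the depth of water applied = 602.03 mm.


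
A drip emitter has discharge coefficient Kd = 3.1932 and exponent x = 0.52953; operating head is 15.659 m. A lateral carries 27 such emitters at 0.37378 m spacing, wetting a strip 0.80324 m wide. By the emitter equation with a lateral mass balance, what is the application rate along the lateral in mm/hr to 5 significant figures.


Approach: apply the emitter equation with a lateral mass balance, q = Kd*h^x; Q = n*q; rate = Q/(n*spacing*width).
Step 1 — single emitter flow (q = Kd*h^x):
  q = 3.1932 * 15.659^0.52953 = 13.70533 L/hr
Step 2 — total lateral flow: Q = 27 * 13.70533 = 370.0439 L/hr
Step 3 — wetted area: A = 27 * 0.37378 * 0.80324 = 8.106346 m^2
Step 4 — application rate: Q/A = 370.0439/8.106346 = 45.649 mm/hr
Therefore the application rate along the lateral = 45.649 mm/hr.


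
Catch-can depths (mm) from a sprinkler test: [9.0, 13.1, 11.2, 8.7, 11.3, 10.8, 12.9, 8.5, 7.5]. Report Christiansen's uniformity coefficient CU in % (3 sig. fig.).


Approach: apply Christiansen's uniformity coefficient, CU = (1 - mean_abs_deviation/mean)*100.
mean = 10.333 mm
mean |d_i - mean| = 1.6963 mm
CU = (1 - 1.6963/10.333)*100 = 83.6 %
Therefore Christiansen's uniformity coefficient CU = 83.6 %.


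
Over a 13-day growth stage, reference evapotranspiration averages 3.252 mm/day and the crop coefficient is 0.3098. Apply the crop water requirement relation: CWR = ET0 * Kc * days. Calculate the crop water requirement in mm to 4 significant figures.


CWR = 3.252 * 0.3098 * 13 = 13.10 mm
Therefore the crop water requirement = 13.10 mm.


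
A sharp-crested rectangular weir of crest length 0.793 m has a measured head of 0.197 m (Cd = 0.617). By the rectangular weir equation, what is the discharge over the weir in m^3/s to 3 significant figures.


Approach: apply the rectangular weir equation, Q = (2/3)*Cd*L*sqrt(2g)*H^1.5.
Q = (2/3)*0.617*0.793*sqrt(2*9.81)*0.197^1.5 = 0.126 m^3/s
Therefore the discharge over the weir = 0.126 m^3/s.


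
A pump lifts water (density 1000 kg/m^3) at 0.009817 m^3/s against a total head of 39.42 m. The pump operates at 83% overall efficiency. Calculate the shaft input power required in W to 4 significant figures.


Approach: apply hydraulic power then efficiency conversion, P = rho*g*Q*H; P_in = P/eta.
Step 1 — hydraulic power (P = rho*g*Q*H):
  P = 1000 * 9.81 * 0.009817 * 39.42 = 3796.33 W
Step 2 — input power: P_in = P/eta = 3796.33 / 0.83 = 4574 W
Therefore the shaft input power required = 4574 W.


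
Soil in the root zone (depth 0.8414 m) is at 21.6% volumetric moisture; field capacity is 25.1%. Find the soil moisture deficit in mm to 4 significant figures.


Approach: apply the soil moisture deficit relation, SMD = (FC - theta)/100 * depth * 1000.
SMD = (25.1 - 21.6)/100 * 0.8414 * 1000 = 29.45 mm
Therefore the soil moisture deficit = 29.45 mm.


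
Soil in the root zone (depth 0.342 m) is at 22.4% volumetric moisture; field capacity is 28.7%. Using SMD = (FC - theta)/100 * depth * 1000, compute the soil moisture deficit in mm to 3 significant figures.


SMD = (28.7 - 22.4)/100 * 0.342 * 1000 = 21.5 mm
Therefore the soil moisture deficit = 21.5 mm.


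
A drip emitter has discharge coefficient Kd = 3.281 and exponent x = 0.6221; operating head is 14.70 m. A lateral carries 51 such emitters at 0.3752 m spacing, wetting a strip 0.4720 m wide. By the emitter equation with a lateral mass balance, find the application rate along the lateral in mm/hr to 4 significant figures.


Approach: apply the emitter equation with a lateral mass balance, q = Kd*h^x; Q = n*q; rate = Q/(n*spacing*width).
Step 1 — single emitter flow (q = Kd*h^x):
  q = 3.281 * 14.70^0.6221 = 17.4660 L/hr
Step 2 — total lateral flow: Q = 51 * 17.4660 = 890.768 L/hr
Step 3 — wetted area: A = 51 * 0.3752 * 0.4720 = 9.03181 m^2
Step 4 — application rate: Q/A = 890.768/9.03181 = 98.63 mm/hr
Therefore the application rate along the lateral = 98.63 mm/hr.


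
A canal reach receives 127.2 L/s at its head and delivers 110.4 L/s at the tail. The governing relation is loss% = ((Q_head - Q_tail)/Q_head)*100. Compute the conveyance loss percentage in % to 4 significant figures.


loss = ((127.2 - 110.4)/127.2)*100 = 13.21 %
Therefore the conveyance loss percentage = 13.21 %.


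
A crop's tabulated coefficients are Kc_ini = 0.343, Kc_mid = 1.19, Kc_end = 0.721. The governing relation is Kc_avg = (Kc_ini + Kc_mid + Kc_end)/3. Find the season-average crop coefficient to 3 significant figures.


Kc_avg = (0.343 + 1.19 + 0.721)/3 = 0.751
Therefore the season-average crop coefficient = 0.751.


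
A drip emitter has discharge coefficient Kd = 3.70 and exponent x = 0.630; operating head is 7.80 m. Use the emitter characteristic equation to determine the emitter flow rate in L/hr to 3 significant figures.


Approach: apply the emitter characteristic equation, q = Kd * h^x.
q = 3.70 * 7.80^0.630 = 13.5 L/hr
Therefore the emitter flow rate = 13.5 L/hr.


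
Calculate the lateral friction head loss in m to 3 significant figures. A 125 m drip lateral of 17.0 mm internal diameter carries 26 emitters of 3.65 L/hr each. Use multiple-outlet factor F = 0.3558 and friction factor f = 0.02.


Approach: apply Darcy-Weisbach with the multiple-outlet F-factor, Q = n*q/(3600*1000) m^3/s; v = Q/A; hf = F*f*(L/D)*(v^2/(2g)).
Q = 26*3.65/(3600*1000) = 2.6361e-05 m^3/s
A = pi*(17.0e-3/2)^2 = 2.2698e-04 m^2, so v = Q/A = 0.11614 m/s
hf = 0.3558*0.02*(125/0.0170)*(0.11614^2/(2*9.81)) = 0.0360 m
Therefore the lateral friction head loss = 0.0360 m.


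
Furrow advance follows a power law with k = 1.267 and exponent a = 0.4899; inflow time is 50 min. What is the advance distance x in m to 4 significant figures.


Approach: apply the power-law advance function, x = k*t^a.
x = 1.267 * 50^0.4899 = 8.612 m
Therefore the advance distance x = 8.612 m.


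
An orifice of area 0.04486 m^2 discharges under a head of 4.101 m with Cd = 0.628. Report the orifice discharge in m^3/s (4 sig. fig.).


Approach: apply the orifice equation, Q = Cd*A*sqrt(2*g*h).
Q = 0.628 * 0.04486 * sqrt(2*9.81*4.101) = 0.2527 m^3/s
Therefore the orifice discharge = 0.2527 m^3/s.


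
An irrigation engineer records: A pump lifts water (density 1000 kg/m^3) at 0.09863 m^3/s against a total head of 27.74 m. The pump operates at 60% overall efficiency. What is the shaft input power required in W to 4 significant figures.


Approach: apply hydraulic power then efficiency conversion, P = rho*g*Q*H; P_in = P/eta.
Step 1 — hydraulic power (P = rho*g*Q*H):
  P = 1000 * 9.81 * 0.09863 * 27.74 = 26840.1 W
Step 2 — input power: P_in = P/eta = 26840.1 / 0.6 = 44730 W
Therefore the shaft input power required = 44730 W.


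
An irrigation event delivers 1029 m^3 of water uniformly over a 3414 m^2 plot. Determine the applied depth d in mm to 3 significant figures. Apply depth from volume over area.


Approach: apply depth from volume over area, d = (V/A)*1000.
d = (1029 / 3414) * 1000 = 301 mm
Therefore the applied depth d = 301 mm.


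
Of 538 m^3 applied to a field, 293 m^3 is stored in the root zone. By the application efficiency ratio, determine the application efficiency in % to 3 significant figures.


Approach: apply the application efficiency ratio, Ea = (stored/applied)*100.
Ea = (293/538)*100 = 54.5 %
Therefore the application efficiency = 54.5 %.


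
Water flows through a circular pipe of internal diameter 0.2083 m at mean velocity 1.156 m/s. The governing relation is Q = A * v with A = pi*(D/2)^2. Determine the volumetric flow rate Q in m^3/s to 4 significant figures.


A = pi*(0.2083/2)^2 = 0.0340776 m^2
Q = 0.0340776 * 1.156 = 0.03939 m^3/s
Therefore the volumetric flow rate Q = 0.03939 m^3/s.


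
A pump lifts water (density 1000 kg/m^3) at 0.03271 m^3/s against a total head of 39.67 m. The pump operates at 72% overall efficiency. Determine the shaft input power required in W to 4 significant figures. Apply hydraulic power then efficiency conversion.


Approach: apply hydraulic power then efficiency conversion, P = rho*g*Q*H; P_in = P/eta.
Step 1 — hydraulic power (P = rho*g*Q*H):
  P = 1000 * 9.81 * 0.03271 * 39.67 = 12729.5 W
Step 2 — input power: P_in = P/eta = 12729.5 / 0.72 = 17680 W
Therefore the shaft input power required = 17680 W.


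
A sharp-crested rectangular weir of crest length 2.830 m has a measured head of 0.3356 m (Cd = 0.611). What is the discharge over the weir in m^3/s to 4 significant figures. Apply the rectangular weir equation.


Approach: apply the rectangular weir equation, Q = (2/3)*Cd*L*sqrt(2g)*H^1.5.
Q = (2/3)*0.611*2.830*sqrt(2*9.81)*0.3356^1.5 = 0.9927 m^3/s
Therefore the discharge over the weir = 0.9927 m^3/s.


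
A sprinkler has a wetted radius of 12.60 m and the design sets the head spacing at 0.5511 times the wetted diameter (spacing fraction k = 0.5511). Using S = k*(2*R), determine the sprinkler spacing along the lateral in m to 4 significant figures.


S = 0.5511 * (2 * 12.60) = 13.89 m
Therefore the sprinkler spacing along the lateral = 13.89 m.


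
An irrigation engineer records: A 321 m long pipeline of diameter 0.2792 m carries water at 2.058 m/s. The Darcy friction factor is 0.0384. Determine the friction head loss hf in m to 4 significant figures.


Approach: apply the Darcy-Weisbach equation, hf = f*(L/D)*(v^2/(2g)).
hf = 0.0384 * (321/0.2792) * (2.058^2 / (2*9.81))
hf = 9.530 m
Therefore the friction head loss hf = 9.530 m.


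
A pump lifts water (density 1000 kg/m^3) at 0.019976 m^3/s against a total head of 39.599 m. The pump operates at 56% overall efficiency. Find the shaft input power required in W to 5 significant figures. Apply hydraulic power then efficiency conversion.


Approach: apply hydraulic power then efficiency conversion, P = rho*g*Q*H; P_in = P/eta.
Step 1 — hydraulic power (P = rho*g*Q*H):
  P = 1000 * 9.81 * 0.019976 * 39.599 = 7760.001 W
Step 2 — input power: P_in = P/eta = 7760.001 / 0.56 = 13857 W
Therefore the shaft input power required = 13857 W.


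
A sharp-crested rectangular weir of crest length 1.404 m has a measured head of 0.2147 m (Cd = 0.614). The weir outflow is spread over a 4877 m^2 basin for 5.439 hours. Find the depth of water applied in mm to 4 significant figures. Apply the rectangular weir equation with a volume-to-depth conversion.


Approach: apply the rectangular weir equation with a volume-to-depth conversion, Q = (2/3)*Cd*L*sqrt(2g)*H^1.5; d = Q*t/A * 1000.
Step 1 — weir discharge:
  Q = (2/3)*0.614*1.404*sqrt(2*9.81)*0.2147^1.5 = 0.253246 m^3/s
Step 2 — volume: V = 0.253246 * 5.439*3600 = 4958.65 m^3
Step 3 — depth: d = V/A * 1000 = 4958.65/4877 * 1000 = 1017 mm
Therefore the depth of water applied = 1017 mm.


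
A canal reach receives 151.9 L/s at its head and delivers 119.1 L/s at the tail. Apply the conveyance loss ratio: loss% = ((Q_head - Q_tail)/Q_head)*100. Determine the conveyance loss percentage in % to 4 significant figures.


loss = ((151.9 - 119.1)/151.9)*100 = 21.59 %
Therefore the conveyance loss percentage = 21.59 %.


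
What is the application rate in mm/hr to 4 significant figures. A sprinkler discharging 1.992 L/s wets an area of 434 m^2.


Approach: apply the application rate relation, rate = (Q/A)*3600.
rate = (1.992 / 434) * 3600 = 16.52 mm/hr
Therefore the application rate = 16.52 mm/hr.


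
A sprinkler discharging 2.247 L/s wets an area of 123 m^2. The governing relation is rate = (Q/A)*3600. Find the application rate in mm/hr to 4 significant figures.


rate = (2.247 / 123) * 3600 = 65.77 mm/hr
Therefore the application rate = 65.77 mm/hr.


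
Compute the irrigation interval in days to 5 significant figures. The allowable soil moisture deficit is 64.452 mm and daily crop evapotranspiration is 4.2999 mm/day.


Approach: apply the irrigation interval relation, interval = SMD / ETc.
interval = 64.452 / 4.2999 = 14.989 days
Therefore the irrigation interval = 14.989 days.


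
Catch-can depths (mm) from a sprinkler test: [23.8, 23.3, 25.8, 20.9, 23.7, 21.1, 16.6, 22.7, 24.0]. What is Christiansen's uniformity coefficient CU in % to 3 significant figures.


Approach: apply Christiansen's uniformity coefficient, CU = (1 - mean_abs_deviation/mean)*100.
mean = 22.433 mm
mean |d_i - mean| = 1.9333 mm
CU = (1 - 1.9333/22.433)*100 = 91.4 %
Therefore Christiansen's uniformity coefficient CU = 91.4 %.


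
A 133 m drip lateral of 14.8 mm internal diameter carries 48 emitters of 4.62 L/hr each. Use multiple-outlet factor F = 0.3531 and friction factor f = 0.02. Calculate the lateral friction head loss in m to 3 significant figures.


Approach: apply Darcy-Weisbach with the multiple-outlet F-factor, Q = n*q/(3600*1000) m^3/s; v = Q/A; hf = F*f*(L/D)*(v^2/(2g)).
Q = 48*4.62/(3600*1000) = 6.1600e-05 m^3/s
A = pi*(14.8e-3/2)^2 = 1.7203e-04 m^2, so v = Q/A = 0.35807 m/s
hf = 0.3531*0.02*(133/0.0148)*(0.35807^2/(2*9.81)) = 0.415 m
Therefore the lateral friction head loss = 0.415 m.


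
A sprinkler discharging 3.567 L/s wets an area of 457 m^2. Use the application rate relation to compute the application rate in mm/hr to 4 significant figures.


Approach: apply the application rate relation, rate = (Q/A)*3600.
rate = (3.567 / 457) * 3600 = 28.10 mm/hr
Therefore the application rate = 28.10 mm/hr.


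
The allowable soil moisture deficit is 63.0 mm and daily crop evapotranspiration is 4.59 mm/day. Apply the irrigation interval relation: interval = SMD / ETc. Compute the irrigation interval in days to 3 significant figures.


interval = 63.0 / 4.59 = 13.7 days
Therefore the irrigation interval = 13.7 days.


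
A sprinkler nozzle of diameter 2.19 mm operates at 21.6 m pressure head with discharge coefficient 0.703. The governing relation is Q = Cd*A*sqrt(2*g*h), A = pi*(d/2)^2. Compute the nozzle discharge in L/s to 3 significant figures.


A = pi*(2.19e-3/2)^2 = 3.7668e-06 m^2
Q = 0.703 * 3.7668e-06 * sqrt(2*9.81*21.6) * 1000 = 0.0545 L/s
Therefore the nozzle discharge = 0.0545 L/s.


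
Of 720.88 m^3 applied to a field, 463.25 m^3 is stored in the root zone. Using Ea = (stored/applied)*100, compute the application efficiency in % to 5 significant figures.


Ea = (463.25/720.88)*100 = 64.262 %
Therefore the application efficiency = 64.262 %.


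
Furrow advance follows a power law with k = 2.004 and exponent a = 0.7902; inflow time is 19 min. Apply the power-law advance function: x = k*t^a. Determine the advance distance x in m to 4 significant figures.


x = 2.004 * 19^0.7902 = 20.53 m
Therefore the advance distance x = 20.53 m.


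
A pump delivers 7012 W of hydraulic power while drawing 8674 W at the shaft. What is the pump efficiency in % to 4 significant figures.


Approach: apply the efficiency ratio, eta = (P_out/P_in)*100.
eta = (7012 / 8674) * 100 = 80.84 %
Therefore the pump efficiency = 80.84 %.


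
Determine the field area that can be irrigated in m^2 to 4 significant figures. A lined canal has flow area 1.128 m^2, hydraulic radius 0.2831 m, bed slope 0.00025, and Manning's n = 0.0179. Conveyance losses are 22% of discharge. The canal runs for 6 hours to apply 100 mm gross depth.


Approach: apply Manning's equation with a conveyance and depth budget, Q = (1/n)*A*R^(2/3)*S^(1/2); Q_field = Q*(1-loss); Area = Q_field*t/(d/1000).
Step 1 — canal discharge (Manning's equation):
  Q = (1/0.0179) * 1.128 * 0.2831^(2/3) * 0.00025^(1/2) = 0.429589 m^3/s
Step 2 — delivered flow: Q_field = 0.429589*(1 - 22/100) = 0.335079 m^3/s
Step 3 — volume delivered: V = 0.335079 * 6*3600 = 7237.71 m^3
Step 4 — area served: A = V / (depth/1000) = 7237.71 / 0.1 = 72380 m^2
Therefore the field area that can be irrigated = 72380 m^2.


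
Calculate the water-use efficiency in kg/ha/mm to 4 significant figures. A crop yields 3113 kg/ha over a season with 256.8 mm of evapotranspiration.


Approach: apply the water-use efficiency ratio, WUE = yield/ET.
WUE = 3113 / 256.8 = 12.12 kg/ha/mm
Therefore the water-use efficiency = 12.12 kg/ha/mm.


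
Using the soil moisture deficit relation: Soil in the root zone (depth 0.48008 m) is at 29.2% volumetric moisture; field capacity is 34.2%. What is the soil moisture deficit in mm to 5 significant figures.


Approach: apply the soil moisture deficit relation, SMD = (FC - theta)/100 * depth * 1000.
SMD = (34.2 - 29.2)/100 * 0.48008 * 1000 = 24.004 mm
Therefore the soil moisture deficit = 24.004 mm.


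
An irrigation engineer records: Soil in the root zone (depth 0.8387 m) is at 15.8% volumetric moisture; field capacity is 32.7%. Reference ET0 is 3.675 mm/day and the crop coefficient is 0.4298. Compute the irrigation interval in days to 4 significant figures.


Approach: apply soil-water budget scheduling, SMD = (FC-theta)/100*depth*1000; ETc = ET0*Kc; interval = SMD/ETc.
Step 1 — soil moisture deficit:
  SMD = (32.7 - 15.8)/100 * 0.8387 * 1000 = 141.740 mm
Step 2 — daily crop ET (ETc = ET0*Kc):
  ETc = 3.675 * 0.4298 = 1.57952 mm/day
Step 3 — irrigation interval (SMD/ETc):
  interval = 141.740 / 1.57952 = 89.74 days
Therefore the irrigation interval = 89.74 days.


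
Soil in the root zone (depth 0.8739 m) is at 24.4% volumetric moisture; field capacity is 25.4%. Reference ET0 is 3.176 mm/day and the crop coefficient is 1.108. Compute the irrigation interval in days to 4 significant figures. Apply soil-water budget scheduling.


Approach: apply soil-water budget scheduling, SMD = (FC-theta)/100*depth*1000; ETc = ET0*Kc; interval = SMD/ETc.
Step 1 — soil moisture deficit:
  SMD = (25.4 - 24.4)/100 * 0.8739 * 1000 = 8.73900 mm
Step 2 — daily crop ET (ETc = ET0*Kc):
  ETc = 3.176 * 1.108 = 3.51901 mm/day
Step 3 — irrigation interval (SMD/ETc):
  interval = 8.73900 / 3.51901 = 2.483 days
Therefore the irrigation interval = 2.483 days.


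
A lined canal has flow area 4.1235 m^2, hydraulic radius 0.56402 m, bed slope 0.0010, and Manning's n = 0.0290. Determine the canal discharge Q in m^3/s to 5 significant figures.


Approach: apply Manning's equation, Q = (1/n)*A*R^(2/3)*S^(1/2).
Q = (1/0.0290) * 4.1235 * 0.56402^(2/3) * 0.0010^(1/2) = 3.0695 m^3/s
Therefore the canal discharge Q = 3.0695 m^3/s.


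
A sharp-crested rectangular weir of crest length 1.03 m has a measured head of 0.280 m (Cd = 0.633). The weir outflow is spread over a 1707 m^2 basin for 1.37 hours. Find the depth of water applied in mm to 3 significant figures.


Approach: apply the rectangular weir equation with a volume-to-depth conversion, Q = (2/3)*Cd*L*sqrt(2g)*H^1.5; d = Q*t/A * 1000.
Step 1 — weir discharge:
  Q = (2/3)*0.633*1.03*sqrt(2*9.81)*0.280^1.5 = 0.28526 m^3/s
Step 2 — volume: V = 0.28526 * 1.37*3600 = 1406.9 m^3
Step 3 — depth: d = V/A * 1000 = 1406.9/1707 * 1000 = 824 mm
Therefore the depth of water applied = 824 mm.


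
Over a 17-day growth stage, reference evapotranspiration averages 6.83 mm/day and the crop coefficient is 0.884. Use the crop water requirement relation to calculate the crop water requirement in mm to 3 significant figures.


Approach: apply the crop water requirement relation, CWR = ET0 * Kc * days.
CWR = 6.83 * 0.884 * 17 = 103 mm
Therefore the crop water requirement = 103 mm.


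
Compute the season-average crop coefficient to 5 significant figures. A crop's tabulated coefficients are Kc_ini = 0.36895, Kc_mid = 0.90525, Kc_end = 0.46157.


Approach: apply a simple seasonal average, Kc_avg = (Kc_ini + Kc_mid + Kc_end)/3.
Kc_avg = (0.36895 + 0.90525 + 0.46157)/3 = 0.57859
Therefore the season-average crop coefficient = 0.57859.


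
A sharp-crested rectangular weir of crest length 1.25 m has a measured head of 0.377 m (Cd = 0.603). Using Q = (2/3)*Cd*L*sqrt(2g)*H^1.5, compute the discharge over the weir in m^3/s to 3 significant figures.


Q = (2/3)*0.603*1.25*sqrt(2*9.81)*0.377^1.5 = 0.515 m^3/s
Therefore the discharge over the weir = 0.515 m^3/s.


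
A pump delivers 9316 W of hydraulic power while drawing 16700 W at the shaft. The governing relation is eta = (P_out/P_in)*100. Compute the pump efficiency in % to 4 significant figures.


eta = (9316 / 16700) * 100 = 55.78 %
Therefore the pump efficiency = 55.78 %.


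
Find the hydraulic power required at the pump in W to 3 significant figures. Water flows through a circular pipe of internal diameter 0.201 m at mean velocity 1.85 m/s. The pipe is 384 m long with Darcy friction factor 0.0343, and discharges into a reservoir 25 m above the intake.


Approach: apply continuity + Darcy-Weisbach + hydraulic power, Q = A*v; hf = f*(L/D)*(v^2/(2g)); H = static + hf; P = rho*g*Q*H.
Step 1 — flow rate (continuity, Q = A*v):
  A = pi*(0.201/2)^2 = 0.031731 m^2
  Q = 0.031731 * 1.85 = 0.058702 m^3/s
Step 2 — friction head loss (Darcy-Weisbach):
  hf = 0.0343 * (384/0.201) * (1.85^2 / (2*9.81))
  hf = 11.431 m
Step 3 — total head: H = 25 + 11.431 = 36.431 m
Step 4 — hydraulic power (P = rho*g*Q*H):
  P = 1000 * 9.81 * 0.058702 * 36.431 = 21000 W
Therefore the hydraulic power required at the pump = 21000 W.


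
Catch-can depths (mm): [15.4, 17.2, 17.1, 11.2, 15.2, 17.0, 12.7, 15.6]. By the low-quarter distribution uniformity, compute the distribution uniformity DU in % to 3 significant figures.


Approach: apply the low-quarter distribution uniformity, DU = (mean of lowest quarter of readings / overall mean)*100.
sorted lowest 2 of 8: [11.2, 12.7] -> mean = 11.950 mm
overall mean = 15.175 mm
DU = (11.950/15.175)*100 = 78.7 %
Therefore the distribution uniformity DU = 78.7 %.


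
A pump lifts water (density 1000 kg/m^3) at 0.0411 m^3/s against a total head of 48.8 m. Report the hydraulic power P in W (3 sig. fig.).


Approach: apply the hydraulic power relation, P = rho*g*Q*H.
P = 1000 * 9.81 * 0.0411 * 48.8 = 19700 W
Therefore the hydraulic power P = 19700 W.


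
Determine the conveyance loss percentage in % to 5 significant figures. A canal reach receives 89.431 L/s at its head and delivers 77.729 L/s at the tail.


Approach: apply the conveyance loss ratio, loss% = ((Q_head - Q_tail)/Q_head)*100.
loss = ((89.431 - 77.729)/89.431)*100 = 13.085 %
Therefore the conveyance loss percentage = 13.085 %.


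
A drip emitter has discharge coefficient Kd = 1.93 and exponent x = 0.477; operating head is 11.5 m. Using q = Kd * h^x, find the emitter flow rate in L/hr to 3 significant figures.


q = 1.93 * 11.5^0.477 = 6.19 L/hr
Therefore the emitter flow rate = 6.19 L/hr.


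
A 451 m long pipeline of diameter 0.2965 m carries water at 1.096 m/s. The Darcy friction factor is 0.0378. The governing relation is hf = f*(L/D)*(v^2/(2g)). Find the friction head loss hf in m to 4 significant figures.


hf = 0.0378 * (451/0.2965) * (1.096^2 / (2*9.81))
hf = 3.520 m
Therefore the friction head loss hf = 3.520 m.


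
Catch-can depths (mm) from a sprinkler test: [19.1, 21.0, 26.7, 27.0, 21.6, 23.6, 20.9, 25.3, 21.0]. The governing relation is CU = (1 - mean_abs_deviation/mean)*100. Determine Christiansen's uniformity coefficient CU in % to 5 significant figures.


mean = 22.91111 mm
mean |d_i - mean| = 2.434568 mm
CU = (1 - 2.434568/22.91111)*100 = 89.374 %
Therefore Christiansen's uniformity coefficient CU = 89.374 %.


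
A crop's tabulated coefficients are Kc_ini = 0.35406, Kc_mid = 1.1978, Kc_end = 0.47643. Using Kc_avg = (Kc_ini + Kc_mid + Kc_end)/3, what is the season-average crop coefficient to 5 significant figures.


Kc_avg = (0.35406 + 1.1978 + 0.47643)/3 = 0.67610
Therefore the season-average crop coefficient = 0.67610.


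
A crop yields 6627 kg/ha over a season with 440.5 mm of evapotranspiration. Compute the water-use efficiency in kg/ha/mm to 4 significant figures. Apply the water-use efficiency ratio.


Approach: apply the water-use efficiency ratio, WUE = yield/ET.
WUE = 6627 / 440.5 = 15.04 kg/ha/mm
Therefore the water-use efficiency = 15.04 kg/ha/mm.


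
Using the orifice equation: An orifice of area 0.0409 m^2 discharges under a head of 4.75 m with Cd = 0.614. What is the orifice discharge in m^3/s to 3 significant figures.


Approach: apply the orifice equation, Q = Cd*A*sqrt(2*g*h).
Q = 0.614 * 0.0409 * sqrt(2*9.81*4.75) = 0.242 m^3/s
Therefore the orifice discharge = 0.242 m^3/s.


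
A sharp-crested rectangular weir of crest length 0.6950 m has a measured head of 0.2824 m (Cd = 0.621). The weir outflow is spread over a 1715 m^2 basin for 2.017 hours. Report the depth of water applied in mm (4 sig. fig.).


Approach: apply the rectangular weir equation with a volume-to-depth conversion, Q = (2/3)*Cd*L*sqrt(2g)*H^1.5; d = Q*t/A * 1000.
Step 1 — weir discharge:
  Q = (2/3)*0.621*0.6950*sqrt(2*9.81)*0.2824^1.5 = 0.191263 m^3/s
Step 2 — volume: V = 0.191263 * 2.017*3600 = 1388.80 m^3
Step 3 — depth: d = V/A * 1000 = 1388.80/1715 * 1000 = 809.8 mm
Therefore the depth of water applied = 809.8 mm.


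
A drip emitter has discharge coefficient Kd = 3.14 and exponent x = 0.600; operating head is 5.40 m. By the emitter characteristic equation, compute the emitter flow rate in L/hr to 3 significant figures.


Approach: apply the emitter characteristic equation, q = Kd * h^x.
q = 3.14 * 5.40^0.600 = 8.64 L/hr
Therefore the emitter flow rate = 8.64 L/hr.


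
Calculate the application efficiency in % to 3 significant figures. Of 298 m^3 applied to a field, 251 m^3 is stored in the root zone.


Approach: apply the application efficiency ratio, Ea = (stored/applied)*100.
Ea = (251/298)*100 = 84.2 %
Therefore the application efficiency = 84.2 %.


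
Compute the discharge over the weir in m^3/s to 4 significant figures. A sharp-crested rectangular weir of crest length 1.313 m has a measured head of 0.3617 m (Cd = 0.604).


Approach: apply the rectangular weir equation, Q = (2/3)*Cd*L*sqrt(2g)*H^1.5.
Q = (2/3)*0.604*1.313*sqrt(2*9.81)*0.3617^1.5 = 0.5094 m^3/s
Therefore the discharge over the weir = 0.5094 m^3/s.


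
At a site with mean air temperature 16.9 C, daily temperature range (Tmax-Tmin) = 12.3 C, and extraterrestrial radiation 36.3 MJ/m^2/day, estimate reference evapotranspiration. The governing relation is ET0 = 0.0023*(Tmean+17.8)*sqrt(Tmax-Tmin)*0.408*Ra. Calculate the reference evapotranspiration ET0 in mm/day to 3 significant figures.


ET0 = 0.0023*(16.9+17.8)*sqrt(12.3)*0.408*36.3 = 4.15 mm/day
Therefore the reference evapotranspiration ET0 = 4.15 mm/day.


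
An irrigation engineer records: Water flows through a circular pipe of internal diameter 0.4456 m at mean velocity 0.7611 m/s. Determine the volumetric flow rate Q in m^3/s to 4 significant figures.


Approach: apply the continuity equation for pipe flow, Q = A * v with A = pi*(D/2)^2.
A = pi*(0.4456/2)^2 = 0.155948 m^2
Q = 0.155948 * 0.7611 = 0.1187 m^3/s
Therefore the volumetric flow rate Q = 0.1187 m^3/s.


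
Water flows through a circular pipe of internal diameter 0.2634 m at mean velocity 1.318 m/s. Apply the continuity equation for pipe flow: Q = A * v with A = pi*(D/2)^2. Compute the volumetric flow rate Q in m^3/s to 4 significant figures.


A = pi*(0.2634/2)^2 = 0.0544906 m^2
Q = 0.0544906 * 1.318 = 0.07182 m^3/s
Therefore the volumetric flow rate Q = 0.07182 m^3/s.


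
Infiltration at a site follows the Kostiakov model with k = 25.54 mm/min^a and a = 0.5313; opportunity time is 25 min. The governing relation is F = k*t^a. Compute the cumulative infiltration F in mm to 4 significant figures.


F = 25.54 * 25^0.5313 = 141.2 mm
Therefore the cumulative infiltration F = 141.2 mm.


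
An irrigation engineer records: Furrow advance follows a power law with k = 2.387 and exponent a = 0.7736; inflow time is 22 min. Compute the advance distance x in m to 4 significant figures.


Approach: apply the power-law advance function, x = k*t^a.
x = 2.387 * 22^0.7736 = 26.08 m
Therefore the advance distance x = 26.08 m.


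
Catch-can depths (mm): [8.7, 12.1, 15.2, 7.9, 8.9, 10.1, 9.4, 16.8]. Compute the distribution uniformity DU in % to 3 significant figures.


Approach: apply the low-quarter distribution uniformity, DU = (mean of lowest quarter of readings / overall mean)*100.
sorted lowest 2 of 8: [7.9, 8.7] -> mean = 8.3000 mm
overall mean = 11.137 mm
DU = (8.3000/11.137)*100 = 74.5 %
Therefore the distribution uniformity DU = 74.5 %.


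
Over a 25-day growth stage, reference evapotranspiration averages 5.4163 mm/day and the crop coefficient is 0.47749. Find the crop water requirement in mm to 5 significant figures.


Approach: apply the crop water requirement relation, CWR = ET0 * Kc * days.
CWR = 5.4163 * 0.47749 * 25 = 64.656 mm
Therefore the crop water requirement = 64.656 mm.


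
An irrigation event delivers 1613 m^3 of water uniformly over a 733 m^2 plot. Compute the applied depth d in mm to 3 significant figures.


Approach: apply depth from volume over area, d = (V/A)*1000.
d = (1613 / 733) * 1000 = 2200 mm
Therefore the applied depth d = 2200 mm.


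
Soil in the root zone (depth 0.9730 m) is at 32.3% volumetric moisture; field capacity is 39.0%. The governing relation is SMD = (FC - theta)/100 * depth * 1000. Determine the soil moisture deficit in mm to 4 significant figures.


SMD = (39.0 - 32.3)/100 * 0.9730 * 1000 = 65.19 mm
Therefore the soil moisture deficit = 65.19 mm.


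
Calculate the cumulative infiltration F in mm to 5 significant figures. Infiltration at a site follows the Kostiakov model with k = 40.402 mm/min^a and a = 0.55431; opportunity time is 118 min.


Approach: apply the Kostiakov infiltration equation, F = k*t^a.
F = 40.402 * 118^0.55431 = 568.68 mm
Therefore the cumulative infiltration F = 568.68 mm.


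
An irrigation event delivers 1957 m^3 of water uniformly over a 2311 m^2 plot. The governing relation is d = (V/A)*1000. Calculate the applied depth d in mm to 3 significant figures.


d = (1957 / 2311) * 1000 = 847 mm
Therefore the applied depth d = 847 mm.


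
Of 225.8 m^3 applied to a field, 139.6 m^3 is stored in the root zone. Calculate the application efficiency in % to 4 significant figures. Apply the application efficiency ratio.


Approach: apply the application efficiency ratio, Ea = (stored/applied)*100.
Ea = (139.6/225.8)*100 = 61.82 %
Therefore the application efficiency = 61.82 %.


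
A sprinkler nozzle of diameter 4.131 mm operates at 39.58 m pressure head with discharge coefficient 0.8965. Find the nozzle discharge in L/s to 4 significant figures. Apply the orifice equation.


Approach: apply the orifice equation, Q = Cd*A*sqrt(2*g*h), A = pi*(d/2)^2.
A = pi*(4.131e-3/2)^2 = 1.34029e-05 m^2
Q = 0.8965 * 1.34029e-05 * sqrt(2*9.81*39.58) * 1000 = 0.3348 L/s
Therefore the nozzle discharge = 0.3348 L/s.


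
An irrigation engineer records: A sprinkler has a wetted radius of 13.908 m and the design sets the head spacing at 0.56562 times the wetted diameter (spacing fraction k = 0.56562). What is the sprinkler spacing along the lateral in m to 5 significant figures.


Approach: apply the sprinkler spacing rule (spacing as a fraction of wetted diameter), S = k*(2*R).
S = 0.56562 * (2 * 13.908) = 15.733 m
Therefore the sprinkler spacing along the lateral = 15.733 m.


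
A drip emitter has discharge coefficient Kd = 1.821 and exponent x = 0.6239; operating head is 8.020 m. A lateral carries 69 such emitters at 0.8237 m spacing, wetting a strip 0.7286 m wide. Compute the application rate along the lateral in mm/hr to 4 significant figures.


Approach: apply the emitter equation with a lateral mass balance, q = Kd*h^x; Q = n*q; rate = Q/(n*spacing*width).
Step 1 — single emitter flow (q = Kd*h^x):
  q = 1.821 * 8.020^0.6239 = 6.67459 L/hr
Step 2 — total lateral flow: Q = 69 * 6.67459 = 460.546 L/hr
Step 3 — wetted area: A = 69 * 0.8237 * 0.7286 = 41.4102 m^2
Step 4 — application rate: Q/A = 460.546/41.4102 = 11.12 mm/hr
Therefore the application rate along the lateral = 11.12 mm/hr.


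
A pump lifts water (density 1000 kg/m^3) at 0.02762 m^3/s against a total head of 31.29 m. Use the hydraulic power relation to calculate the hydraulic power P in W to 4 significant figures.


Approach: apply the hydraulic power relation, P = rho*g*Q*H.
P = 1000 * 9.81 * 0.02762 * 31.29 = 8478 W
Therefore the hydraulic power P = 8478 W.


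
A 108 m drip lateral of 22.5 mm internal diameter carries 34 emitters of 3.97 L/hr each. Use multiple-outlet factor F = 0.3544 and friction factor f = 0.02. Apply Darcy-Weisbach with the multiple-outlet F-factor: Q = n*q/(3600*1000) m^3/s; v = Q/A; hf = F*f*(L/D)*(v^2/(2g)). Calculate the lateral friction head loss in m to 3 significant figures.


Q = 34*3.97/(3600*1000) = 3.7494e-05 m^3/s
A = pi*(22.5e-3/2)^2 = 3.9761e-04 m^2, so v = Q/A = 0.094300 m/s
hf = 0.3544*0.02*(108/0.0225)*(0.094300^2/(2*9.81)) = 0.0154 m
Therefore the lateral friction head loss = 0.0154 m.


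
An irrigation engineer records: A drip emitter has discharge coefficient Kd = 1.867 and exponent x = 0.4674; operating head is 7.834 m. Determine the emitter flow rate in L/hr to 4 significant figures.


Approach: apply the emitter characteristic equation, q = Kd * h^x.
q = 1.867 * 7.834^0.4674 = 4.886 L/hr
Therefore the emitter flow rate = 4.886 L/hr.
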